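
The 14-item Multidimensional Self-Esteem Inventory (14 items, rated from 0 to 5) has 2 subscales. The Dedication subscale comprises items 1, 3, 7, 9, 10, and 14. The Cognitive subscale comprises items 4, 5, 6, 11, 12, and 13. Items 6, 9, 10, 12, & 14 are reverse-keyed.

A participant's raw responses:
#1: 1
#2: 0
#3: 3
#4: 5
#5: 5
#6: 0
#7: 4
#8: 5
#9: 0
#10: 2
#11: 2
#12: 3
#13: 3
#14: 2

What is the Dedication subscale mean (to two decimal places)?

3.17

Dedication items: 1, 3, 7, 9, 10, 14.
Of these, items 9, 10, & 14 are reverse-keyed; reversed = (0+5) − raw = 5 − raw.
  item 1: 1
  item 3: 3
  item 7: 4
  item 9: 5 − 0 = 5
  item 10: 5 − 2 = 3
  item 14: 5 − 2 = 3
Sum = 1 + 3 + 4 + 5 + 3 + 3 = 19
Mean = 19 / 6 = 3.17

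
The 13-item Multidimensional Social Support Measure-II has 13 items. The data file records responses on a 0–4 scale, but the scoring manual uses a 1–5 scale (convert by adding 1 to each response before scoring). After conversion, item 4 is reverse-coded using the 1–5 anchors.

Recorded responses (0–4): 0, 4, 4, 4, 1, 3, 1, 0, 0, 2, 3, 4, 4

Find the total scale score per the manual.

Convert to 1–5: 1, 5, 5, 5, 2, 4, 2, 1, 1, 3, 4, 5, 5
Reverse-coded (reverse-coded value = 6 − response):
  item 4: 6 − 5 = 1
Scored: 1, 5, 5, 1, 2, 4, 2, 1, 1, 3, 4, 5, 5
Total = 39

39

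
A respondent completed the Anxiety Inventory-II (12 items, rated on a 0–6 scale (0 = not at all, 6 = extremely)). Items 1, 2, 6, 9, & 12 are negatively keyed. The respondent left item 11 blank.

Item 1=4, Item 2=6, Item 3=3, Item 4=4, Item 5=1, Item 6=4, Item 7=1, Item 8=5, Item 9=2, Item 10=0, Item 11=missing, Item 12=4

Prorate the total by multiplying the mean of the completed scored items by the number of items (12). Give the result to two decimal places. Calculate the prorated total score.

Reverse-coded (reversed = (0+6) − raw = 6 − raw):
  item 1: 6 − 4 = 2
  item 2: 6 − 6 = 0
  item 6: 6 − 4 = 2
  item 9: 6 − 2 = 4
  item 12: 6 − 4 = 2
Completed scored items (11 of 12): 2, 0, 3, 4, 1, 2, 1, 5, 4, 0, 2; sum = 24.
Person mean = 24 / 11 ≈ 2.1818
Prorated total = (24 / 11) × 12 = 26.18 (to 2 dp)

26.18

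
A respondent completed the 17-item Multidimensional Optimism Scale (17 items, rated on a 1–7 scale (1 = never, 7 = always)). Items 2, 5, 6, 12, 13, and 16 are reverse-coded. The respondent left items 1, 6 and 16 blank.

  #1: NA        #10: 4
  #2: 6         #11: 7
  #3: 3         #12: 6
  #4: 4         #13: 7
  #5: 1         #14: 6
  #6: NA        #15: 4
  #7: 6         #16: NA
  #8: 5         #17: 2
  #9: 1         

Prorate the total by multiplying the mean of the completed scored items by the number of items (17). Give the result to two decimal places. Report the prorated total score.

Reverse-coded (on a 1–7 scale, reversed = 8 − raw):
  item 2: 8 − 6 = 2
  item 5: 8 − 1 = 7
  item 12: 8 − 6 = 2
  item 13: 8 − 7 = 1
Completed scored items (14 of 17): 2, 3, 4, 7, 6, 5, 1, 4, 7, 2, 1, 6, 4, 2; sum = 54.
Person mean = 54 / 14 ≈ 3.8571
Prorated total = (54 / 14) × 17 = 65.57 (to 2 dp)

65.57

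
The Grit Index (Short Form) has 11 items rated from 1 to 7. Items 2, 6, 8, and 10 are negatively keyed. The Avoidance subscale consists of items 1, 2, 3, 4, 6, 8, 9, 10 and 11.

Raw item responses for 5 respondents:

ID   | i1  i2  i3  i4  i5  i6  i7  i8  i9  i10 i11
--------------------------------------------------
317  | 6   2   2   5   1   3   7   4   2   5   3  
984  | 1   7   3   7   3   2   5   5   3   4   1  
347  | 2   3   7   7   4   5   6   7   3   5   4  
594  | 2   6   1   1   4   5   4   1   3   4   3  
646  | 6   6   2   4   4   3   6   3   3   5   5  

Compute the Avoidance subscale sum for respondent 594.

Respondent 594 raw: 2, 6, 1, 1, 4, 5, 4, 1, 3, 4, 3.
Avoidance items: 1, 2, 3, 4, 6, 8, 9, 10, 11.
Reverse-coded (on a 1–7 scale, reversed = 8 − raw):
  item 1: 2
  item 2: 8 − 6 = 2
  item 3: 1
  item 4: 1
  item 6: 8 − 5 = 3
  item 8: 8 − 1 = 7
  item 9: 3
  item 10: 8 − 4 = 4
  item 11: 3
Sum = 2 + 2 + 1 + 1 + 3 + 7 + 3 + 4 + 3 = 26

26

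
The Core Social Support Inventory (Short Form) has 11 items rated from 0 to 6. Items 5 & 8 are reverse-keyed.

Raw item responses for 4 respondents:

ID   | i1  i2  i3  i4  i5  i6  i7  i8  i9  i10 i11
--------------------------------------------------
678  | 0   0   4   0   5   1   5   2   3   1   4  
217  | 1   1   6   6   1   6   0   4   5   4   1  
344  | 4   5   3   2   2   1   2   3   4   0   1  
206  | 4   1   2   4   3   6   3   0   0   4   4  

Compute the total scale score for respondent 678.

Respondent 678 raw: 0, 0, 4, 0, 5, 1, 5, 2, 3, 1, 4.
Reverse-coded (reverse-coded value = 6 − response):
  item 1: 0
  item 2: 0
  item 3: 4
  item 4: 0
  item 5: 6 − 5 = 1
  item 6: 1
  item 7: 5
  item 8: 6 − 2 = 4
  item 9: 3
  item 10: 1
  item 11: 4
Sum = 0 + 0 + 4 + 0 + 1 + 1 + 5 + 4 + 3 + 1 + 4 = 23

23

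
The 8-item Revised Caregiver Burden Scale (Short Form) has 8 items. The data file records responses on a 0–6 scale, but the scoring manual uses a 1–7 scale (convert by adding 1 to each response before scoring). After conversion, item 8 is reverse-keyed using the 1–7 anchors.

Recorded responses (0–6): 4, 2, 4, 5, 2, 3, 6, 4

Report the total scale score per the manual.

Convert to 1–7: 5, 3, 5, 6, 3, 4, 7, 5
Reverse-coded (on a 1–7 scale, reversed = 8 − raw):
  item 8: 8 − 5 = 3
Scored: 5, 3, 5, 6, 3, 4, 7, 3
Total = 36

36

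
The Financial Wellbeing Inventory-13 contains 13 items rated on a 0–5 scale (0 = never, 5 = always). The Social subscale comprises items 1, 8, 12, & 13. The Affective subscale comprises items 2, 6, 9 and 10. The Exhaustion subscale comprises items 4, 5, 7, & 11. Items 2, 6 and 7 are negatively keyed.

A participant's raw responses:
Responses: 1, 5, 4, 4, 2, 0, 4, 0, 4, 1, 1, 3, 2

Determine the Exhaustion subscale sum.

Exhaustion items: 4, 5, 7, 11.
Of these, item 7 is negatively keyed; reversed = (0+5) − raw = 5 − raw.
  item 4: 4
  item 5: 2
  item 7: 5 − 4 = 1
  item 11: 1
Sum = 4 + 2 + 1 + 1 = 8

8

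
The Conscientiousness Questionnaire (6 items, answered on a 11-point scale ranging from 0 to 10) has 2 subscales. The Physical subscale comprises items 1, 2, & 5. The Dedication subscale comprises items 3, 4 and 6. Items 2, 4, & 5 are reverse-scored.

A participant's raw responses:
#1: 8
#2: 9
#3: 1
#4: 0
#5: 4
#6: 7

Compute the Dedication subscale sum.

Dedication items: 3, 4, 6.
Of these, item 4 is reverse-scored; reversed = (0+10) − raw = 10 − raw.
  item 3: 1
  item 4: 10 − 0 = 10
  item 6: 7
Sum = 1 + 10 + 7 = 18

18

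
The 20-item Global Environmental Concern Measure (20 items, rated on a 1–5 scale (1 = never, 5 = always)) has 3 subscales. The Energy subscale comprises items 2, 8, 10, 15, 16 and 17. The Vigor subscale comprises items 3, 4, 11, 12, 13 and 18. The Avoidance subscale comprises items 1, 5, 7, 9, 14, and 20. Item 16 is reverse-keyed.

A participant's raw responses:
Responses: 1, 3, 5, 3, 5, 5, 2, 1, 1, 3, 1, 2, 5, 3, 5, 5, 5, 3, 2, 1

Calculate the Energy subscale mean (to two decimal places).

Energy items: 2, 8, 10, 15, 16, 17.
Of these, item 16 is reverse-keyed; on a 1–5 scale, reversed = 6 − raw.
  item 2: 3
  item 8: 1
  item 10: 3
  item 15: 5
  item 16: 6 − 5 = 1
  item 17: 5
Sum = 3 + 1 + 3 + 5 + 1 + 5 = 18
Mean = 18 / 6 = 3.00

3.00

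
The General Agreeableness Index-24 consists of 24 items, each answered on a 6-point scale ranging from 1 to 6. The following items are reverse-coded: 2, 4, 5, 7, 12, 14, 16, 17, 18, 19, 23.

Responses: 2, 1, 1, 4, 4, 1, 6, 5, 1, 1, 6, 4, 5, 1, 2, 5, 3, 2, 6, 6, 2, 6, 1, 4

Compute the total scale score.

Reverse-coded items (reverse-coded value = 7 − response):
  item 2: 7 − 1 = 6
  item 4: 7 − 4 = 3
  item 5: 7 − 4 = 3
  item 7: 7 − 6 = 1
  item 12: 7 − 4 = 3
  item 14: 7 − 1 = 6
  item 16: 7 − 5 = 2
  item 17: 7 − 3 = 4
  item 18: 7 − 2 = 5
  item 19: 7 − 6 = 1
  item 23: 7 − 1 = 6
After reverse-coding: 2, 6, 1, 3, 3, 1, 1, 5, 1, 1, 6, 3, 5, 6, 2, 2, 4, 5, 1, 6, 2, 6, 6, 4
Total = 2 + 6 + 1 + 3 + 3 + 1 + 1 + 5 + 1 + 1 + 6 + 3 + 5 + 6 + 2 + 2 + 4 + 5 + 1 + 6 + 2 + 6 + 6 + 4 = 82

82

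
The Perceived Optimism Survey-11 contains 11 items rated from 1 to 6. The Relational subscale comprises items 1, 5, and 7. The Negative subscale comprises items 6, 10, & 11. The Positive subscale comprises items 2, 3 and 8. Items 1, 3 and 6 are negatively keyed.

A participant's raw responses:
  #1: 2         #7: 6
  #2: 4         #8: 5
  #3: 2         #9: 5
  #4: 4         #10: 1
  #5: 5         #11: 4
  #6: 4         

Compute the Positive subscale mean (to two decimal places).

4.67

Positive items: 2, 3, 8.
Of these, item 3 is negatively keyed; reverse-coded value = 7 − response.
  item 2: 4
  item 3: 7 − 2 = 5
  item 8: 5
Sum = 4 + 5 + 5 = 14
Mean = 14 / 3 = 4.67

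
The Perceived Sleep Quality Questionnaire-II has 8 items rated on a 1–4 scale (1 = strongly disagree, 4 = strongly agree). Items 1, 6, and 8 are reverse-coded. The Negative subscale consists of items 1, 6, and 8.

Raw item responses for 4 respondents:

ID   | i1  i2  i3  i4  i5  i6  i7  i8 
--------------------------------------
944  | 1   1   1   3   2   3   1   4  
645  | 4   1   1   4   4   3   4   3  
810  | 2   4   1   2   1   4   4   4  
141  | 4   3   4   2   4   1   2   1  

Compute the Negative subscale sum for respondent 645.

5

Respondent 645 raw: 4, 1, 1, 4, 4, 3, 4, 3.
Negative items: 1, 6, 8.
Reverse-coded (on a 1–4 scale, reversed = 5 − raw):
  item 1: 5 − 4 = 1
  item 6: 5 − 3 = 2
  item 8: 5 − 3 = 2
Sum = 1 + 2 + 2 = 5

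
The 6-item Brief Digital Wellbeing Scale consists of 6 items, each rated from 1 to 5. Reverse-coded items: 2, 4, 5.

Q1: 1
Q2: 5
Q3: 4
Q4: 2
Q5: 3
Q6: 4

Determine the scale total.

17

Raw sum = 19. Reverse-coded items: 2, 4, 5; their raw sum = 10.
Each reversal replaces raw with 6 − raw, changing the total by 6 − 2·raw per item.
Total = 19 + 3·6 − 2·10 = 19 + 18 − 20 = 17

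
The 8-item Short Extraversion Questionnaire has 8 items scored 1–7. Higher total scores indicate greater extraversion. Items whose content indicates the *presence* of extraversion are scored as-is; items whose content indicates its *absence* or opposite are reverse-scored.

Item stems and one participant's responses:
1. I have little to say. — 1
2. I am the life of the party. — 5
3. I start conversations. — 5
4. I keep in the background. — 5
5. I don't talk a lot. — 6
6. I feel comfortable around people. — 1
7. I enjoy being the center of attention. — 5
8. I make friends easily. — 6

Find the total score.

Items 1, 4, 5 describe the absence/opposite of extraversion → reverse-score.
reversed = (1+7) − raw = 8 − raw.
  item 1: 8 − 1 = 7
  item 2: 5
  item 3: 5
  item 4: 8 − 5 = 3
  item 5: 8 − 6 = 2
  item 6: 1
  item 7: 5
  item 8: 6
Total = 7 + 5 + 5 + 3 + 2 + 1 + 5 + 6 = 34

34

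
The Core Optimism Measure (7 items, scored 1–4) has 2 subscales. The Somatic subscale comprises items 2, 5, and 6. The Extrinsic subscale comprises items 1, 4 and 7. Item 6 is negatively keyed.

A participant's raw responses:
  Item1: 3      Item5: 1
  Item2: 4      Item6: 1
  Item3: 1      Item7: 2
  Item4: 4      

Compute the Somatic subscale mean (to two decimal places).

3.00

Somatic items: 2, 5, 6.
Of these, item 6 is negatively keyed; reverse-coded value = 5 − response.
  item 2: 4
  item 5: 1
  item 6: 5 − 1 = 4
Sum = 4 + 1 + 4 = 9
Mean = 9 / 3 = 3.00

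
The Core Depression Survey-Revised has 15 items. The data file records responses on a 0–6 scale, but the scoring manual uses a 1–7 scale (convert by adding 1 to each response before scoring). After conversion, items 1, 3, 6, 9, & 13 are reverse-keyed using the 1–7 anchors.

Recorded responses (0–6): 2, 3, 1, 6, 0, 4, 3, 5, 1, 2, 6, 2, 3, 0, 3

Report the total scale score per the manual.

64

Convert to 1–7: 3, 4, 2, 7, 1, 5, 4, 6, 2, 3, 7, 3, 4, 1, 4
Reverse-coded (on a 1–7 scale, reversed = 8 − raw):
  item 1: 8 − 3 = 5
  item 3: 8 − 2 = 6
  item 6: 8 − 5 = 3
  item 9: 8 − 2 = 6
  item 13: 8 − 4 = 4
Scored: 5, 4, 6, 7, 1, 3, 4, 6, 6, 3, 7, 3, 4, 1, 4
Total = 64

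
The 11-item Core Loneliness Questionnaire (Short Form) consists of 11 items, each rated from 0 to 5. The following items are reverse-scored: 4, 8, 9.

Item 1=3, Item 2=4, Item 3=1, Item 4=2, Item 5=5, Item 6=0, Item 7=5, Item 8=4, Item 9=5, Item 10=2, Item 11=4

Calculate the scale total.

Apply reverse scoring (reversed = (0+5) − raw = 5 − raw):
  item 4: 5 − 2 = 3
  item 8: 5 − 4 = 1
  item 9: 5 − 5 = 0
Scored responses: 3, 4, 1, 3, 5, 0, 5, 1, 0, 2, 4
Total = 3 + 4 + 1 + 3 + 5 + 0 + 5 + 1 + 0 + 2 + 4 = 28

28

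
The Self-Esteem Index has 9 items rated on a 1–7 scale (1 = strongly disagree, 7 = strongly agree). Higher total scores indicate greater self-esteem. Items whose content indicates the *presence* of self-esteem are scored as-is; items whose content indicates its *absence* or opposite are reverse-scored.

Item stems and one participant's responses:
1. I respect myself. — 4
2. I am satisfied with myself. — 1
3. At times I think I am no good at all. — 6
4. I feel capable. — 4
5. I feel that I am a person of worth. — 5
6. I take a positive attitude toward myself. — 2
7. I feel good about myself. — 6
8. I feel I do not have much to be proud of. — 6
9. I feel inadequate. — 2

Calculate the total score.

32

Items 3, 8, 9 describe the absence/opposite of self-esteem → reverse-score.
reversed = (1+7) − raw = 8 − raw.
  item 1: 4
  item 2: 1
  item 3: 8 − 6 = 2
  item 4: 4
  item 5: 5
  item 6: 2
  item 7: 6
  item 8: 8 − 6 = 2
  item 9: 8 − 2 = 6
Total = 4 + 1 + 2 + 4 + 5 + 2 + 6 + 2 + 6 = 32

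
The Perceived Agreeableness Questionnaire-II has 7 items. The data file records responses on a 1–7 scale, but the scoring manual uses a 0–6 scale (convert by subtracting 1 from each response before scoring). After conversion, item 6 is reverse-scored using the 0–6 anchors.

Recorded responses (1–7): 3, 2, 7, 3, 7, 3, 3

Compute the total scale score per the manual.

Convert to 0–6: 2, 1, 6, 2, 6, 2, 2
Reverse-coded (reversed = (0+6) − raw = 6 − raw):
  item 6: 6 − 2 = 4
Scored: 2, 1, 6, 2, 6, 4, 2
Total = 23

23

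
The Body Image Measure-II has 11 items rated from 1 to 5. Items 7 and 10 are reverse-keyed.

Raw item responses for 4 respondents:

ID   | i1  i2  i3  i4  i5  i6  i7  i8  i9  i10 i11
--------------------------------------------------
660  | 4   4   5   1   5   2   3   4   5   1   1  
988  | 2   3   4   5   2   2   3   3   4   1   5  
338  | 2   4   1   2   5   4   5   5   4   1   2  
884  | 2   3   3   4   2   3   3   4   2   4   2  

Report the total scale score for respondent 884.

Respondent 884 raw: 2, 3, 3, 4, 2, 3, 3, 4, 2, 4, 2.
Reverse-coded (reverse-coded value = 6 − response):
  item 1: 2
  item 2: 3
  item 3: 3
  item 4: 4
  item 5: 2
  item 6: 3
  item 7: 6 − 3 = 3
  item 8: 4
  item 9: 2
  item 10: 6 − 4 = 2
  item 11: 2
Sum = 2 + 3 + 3 + 4 + 2 + 3 + 3 + 4 + 2 + 2 + 2 = 30

30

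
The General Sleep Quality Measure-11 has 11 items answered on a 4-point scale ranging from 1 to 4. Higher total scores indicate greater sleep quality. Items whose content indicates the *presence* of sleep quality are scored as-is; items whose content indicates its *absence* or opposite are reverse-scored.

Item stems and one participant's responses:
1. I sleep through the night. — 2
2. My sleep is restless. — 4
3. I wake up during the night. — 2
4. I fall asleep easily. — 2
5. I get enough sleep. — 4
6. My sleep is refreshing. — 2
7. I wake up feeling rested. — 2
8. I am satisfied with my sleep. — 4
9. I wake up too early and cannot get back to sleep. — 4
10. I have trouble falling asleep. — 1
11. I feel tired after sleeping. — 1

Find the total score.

29

Items 2, 3, 9, 10, 11 describe the absence/opposite of sleep quality → reverse-score.
reversed = (1+4) − raw = 5 − raw.
  item 1: 2
  item 2: 5 − 4 = 1
  item 3: 5 − 2 = 3
  item 4: 2
  item 5: 4
  item 6: 2
  item 7: 2
  item 8: 4
  item 9: 5 − 4 = 1
  item 10: 5 − 1 = 4
  item 11: 5 − 1 = 4
Total = 2 + 1 + 3 + 2 + 4 + 2 + 2 + 4 + 1 + 4 + 4 = 29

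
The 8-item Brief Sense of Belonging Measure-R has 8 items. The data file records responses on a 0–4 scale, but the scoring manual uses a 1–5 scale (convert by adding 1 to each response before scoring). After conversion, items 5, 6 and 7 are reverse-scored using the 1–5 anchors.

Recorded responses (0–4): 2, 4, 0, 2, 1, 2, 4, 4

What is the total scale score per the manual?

Convert to 1–5: 3, 5, 1, 3, 2, 3, 5, 5
Reverse-coded (on a 1–5 scale, reversed = 6 − raw):
  item 5: 6 − 2 = 4
  item 6: 6 − 3 = 3
  item 7: 6 − 5 = 1
Scored: 3, 5, 1, 3, 4, 3, 1, 5
Total = 25

25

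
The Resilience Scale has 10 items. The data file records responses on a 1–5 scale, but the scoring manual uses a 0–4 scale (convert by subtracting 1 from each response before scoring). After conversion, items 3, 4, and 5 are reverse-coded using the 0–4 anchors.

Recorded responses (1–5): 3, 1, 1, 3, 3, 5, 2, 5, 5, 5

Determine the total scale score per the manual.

27

Convert to 0–4: 2, 0, 0, 2, 2, 4, 1, 4, 4, 4
Reverse-coded (reversed = (0+4) − raw = 4 − raw):
  item 3: 4 − 0 = 4
  item 4: 4 − 2 = 2
  item 5: 4 − 2 = 2
Scored: 2, 0, 4, 2, 2, 4, 1, 4, 4, 4
Total = 27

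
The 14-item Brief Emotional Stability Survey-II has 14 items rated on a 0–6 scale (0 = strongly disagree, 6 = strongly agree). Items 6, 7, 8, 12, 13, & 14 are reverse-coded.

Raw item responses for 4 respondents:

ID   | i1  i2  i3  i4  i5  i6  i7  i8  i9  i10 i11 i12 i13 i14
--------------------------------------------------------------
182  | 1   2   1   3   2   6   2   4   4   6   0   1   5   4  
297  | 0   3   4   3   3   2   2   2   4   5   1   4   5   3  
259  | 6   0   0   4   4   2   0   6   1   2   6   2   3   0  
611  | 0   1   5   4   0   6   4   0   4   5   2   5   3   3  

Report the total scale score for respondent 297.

Respondent 297 raw: 0, 3, 4, 3, 3, 2, 2, 2, 4, 5, 1, 4, 5, 3.
Reverse-coded (reversed = (0+6) − raw = 6 − raw):
  item 1: 0
  item 2: 3
  item 3: 4
  item 4: 3
  item 5: 3
  item 6: 6 − 2 = 4
  item 7: 6 − 2 = 4
  item 8: 6 − 2 = 4
  item 9: 4
  item 10: 5
  item 11: 1
  item 12: 6 − 4 = 2
  item 13: 6 − 5 = 1
  item 14: 6 − 3 = 3
Sum = 0 + 3 + 4 + 3 + 3 + 4 + 4 + 4 + 4 + 5 + 1 + 2 + 1 + 3 = 41

41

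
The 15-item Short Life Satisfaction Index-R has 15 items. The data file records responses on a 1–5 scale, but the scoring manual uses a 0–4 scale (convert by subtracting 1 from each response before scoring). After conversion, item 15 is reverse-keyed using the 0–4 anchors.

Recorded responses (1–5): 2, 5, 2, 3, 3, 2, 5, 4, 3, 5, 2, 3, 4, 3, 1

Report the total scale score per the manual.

36

Convert to 0–4: 1, 4, 1, 2, 2, 1, 4, 3, 2, 4, 1, 2, 3, 2, 0
Reverse-coded (reversed = (0+4) − raw = 4 − raw):
  item 15: 4 − 0 = 4
Scored: 1, 4, 1, 2, 2, 1, 4, 3, 2, 4, 1, 2, 3, 2, 4
Total = 36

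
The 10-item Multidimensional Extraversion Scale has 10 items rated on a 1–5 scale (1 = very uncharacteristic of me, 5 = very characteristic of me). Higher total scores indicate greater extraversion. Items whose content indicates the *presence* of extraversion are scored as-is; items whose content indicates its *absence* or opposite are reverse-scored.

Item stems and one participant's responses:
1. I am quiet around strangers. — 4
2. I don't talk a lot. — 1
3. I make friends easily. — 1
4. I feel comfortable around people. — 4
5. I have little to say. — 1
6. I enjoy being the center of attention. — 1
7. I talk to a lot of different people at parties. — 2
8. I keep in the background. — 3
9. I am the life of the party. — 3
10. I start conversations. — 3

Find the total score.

Items 1, 2, 5, 8 describe the absence/opposite of extraversion → reverse-score.
on a 1–5 scale, reversed = 6 − raw.
  item 1: 6 − 4 = 2
  item 2: 6 − 1 = 5
  item 3: 1
  item 4: 4
  item 5: 6 − 1 = 5
  item 6: 1
  item 7: 2
  item 8: 6 − 3 = 3
  item 9: 3
  item 10: 3
Total = 2 + 5 + 1 + 4 + 5 + 1 + 2 + 3 + 3 + 3 = 29

29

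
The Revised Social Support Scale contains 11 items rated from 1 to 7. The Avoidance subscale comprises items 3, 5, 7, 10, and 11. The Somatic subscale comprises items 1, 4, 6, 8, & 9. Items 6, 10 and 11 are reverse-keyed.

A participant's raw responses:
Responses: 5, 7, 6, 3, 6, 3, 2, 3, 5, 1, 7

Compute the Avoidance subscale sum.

22

Avoidance items: 3, 5, 7, 10, 11.
Of these, items 10 & 11 are reverse-keyed; on a 1–7 scale, reversed = 8 − raw.
  item 3: 6
  item 5: 6
  item 7: 2
  item 10: 8 − 1 = 7
  item 11: 8 − 7 = 1
Sum = 6 + 6 + 2 + 7 + 1 = 22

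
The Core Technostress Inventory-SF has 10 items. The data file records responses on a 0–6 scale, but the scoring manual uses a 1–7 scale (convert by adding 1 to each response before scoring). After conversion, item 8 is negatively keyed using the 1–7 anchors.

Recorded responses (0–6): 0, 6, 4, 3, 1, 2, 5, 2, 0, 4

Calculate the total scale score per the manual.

39

Convert to 1–7: 1, 7, 5, 4, 2, 3, 6, 3, 1, 5
Reverse-coded (reversed = (1+7) − raw = 8 − raw):
  item 8: 8 − 3 = 5
Scored: 1, 7, 5, 4, 2, 3, 6, 5, 1, 5
Total = 39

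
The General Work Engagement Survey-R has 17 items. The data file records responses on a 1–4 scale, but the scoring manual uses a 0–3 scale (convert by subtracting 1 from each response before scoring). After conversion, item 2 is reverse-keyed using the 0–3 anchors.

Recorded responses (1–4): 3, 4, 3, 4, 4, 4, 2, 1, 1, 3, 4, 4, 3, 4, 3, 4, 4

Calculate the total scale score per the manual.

35

Convert to 0–3: 2, 3, 2, 3, 3, 3, 1, 0, 0, 2, 3, 3, 2, 3, 2, 3, 3
Reverse-coded (reversed = (0+3) − raw = 3 − raw):
  item 2: 3 − 3 = 0
Scored: 2, 0, 2, 3, 3, 3, 1, 0, 0, 2, 3, 3, 2, 3, 2, 3, 3
Total = 35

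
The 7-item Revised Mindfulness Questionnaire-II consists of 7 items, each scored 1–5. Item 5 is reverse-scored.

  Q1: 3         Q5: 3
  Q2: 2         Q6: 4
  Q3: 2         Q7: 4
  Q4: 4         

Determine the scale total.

22

Apply reverse scoring (reverse-coded value = 6 − response):
  item 5: 6 − 3 = 3
Scored items: 3, 2, 2, 4, 3, 4, 4
Total = 3 + 2 + 2 + 4 + 3 + 4 + 4 = 22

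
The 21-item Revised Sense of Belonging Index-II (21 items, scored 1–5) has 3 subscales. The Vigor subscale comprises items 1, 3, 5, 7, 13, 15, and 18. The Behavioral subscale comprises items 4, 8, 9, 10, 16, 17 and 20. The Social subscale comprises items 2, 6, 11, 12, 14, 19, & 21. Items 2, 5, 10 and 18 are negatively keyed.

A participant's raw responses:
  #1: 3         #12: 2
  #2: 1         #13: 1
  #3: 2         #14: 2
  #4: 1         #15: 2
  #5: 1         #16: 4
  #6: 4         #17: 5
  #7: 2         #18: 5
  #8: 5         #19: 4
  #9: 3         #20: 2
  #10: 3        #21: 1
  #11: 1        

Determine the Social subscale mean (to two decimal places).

Social items: 2, 6, 11, 12, 14, 19, 21.
Of these, item 2 is negatively keyed; reverse-coded value = 6 − response.
  item 2: 6 − 1 = 5
  item 6: 4
  item 11: 1
  item 12: 2
  item 14: 2
  item 19: 4
  item 21: 1
Sum = 5 + 4 + 1 + 2 + 2 + 4 + 1 = 19
Mean = 19 / 7 = 2.71

2.71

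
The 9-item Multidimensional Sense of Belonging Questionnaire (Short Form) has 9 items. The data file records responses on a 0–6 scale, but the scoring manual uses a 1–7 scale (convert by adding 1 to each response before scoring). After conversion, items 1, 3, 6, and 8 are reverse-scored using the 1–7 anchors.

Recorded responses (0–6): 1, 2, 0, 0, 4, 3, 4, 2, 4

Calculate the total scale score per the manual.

Convert to 1–7: 2, 3, 1, 1, 5, 4, 5, 3, 5
Reverse-coded (reverse-coded value = 8 − response):
  item 1: 8 − 2 = 6
  item 3: 8 − 1 = 7
  item 6: 8 − 4 = 4
  item 8: 8 − 3 = 5
Scored: 6, 3, 7, 1, 5, 4, 5, 5, 5
Total = 41

41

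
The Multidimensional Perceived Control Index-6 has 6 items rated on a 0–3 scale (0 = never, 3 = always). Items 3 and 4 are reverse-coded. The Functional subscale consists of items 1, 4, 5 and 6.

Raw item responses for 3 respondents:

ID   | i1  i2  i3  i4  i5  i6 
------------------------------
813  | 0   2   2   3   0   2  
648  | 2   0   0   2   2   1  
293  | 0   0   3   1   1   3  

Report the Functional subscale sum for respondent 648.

Respondent 648 raw: 2, 0, 0, 2, 2, 1.
Functional items: 1, 4, 5, 6.
Reverse-coded (reverse-coded value = 3 − response):
  item 1: 2
  item 4: 3 − 2 = 1
  item 5: 2
  item 6: 1
Sum = 2 + 1 + 2 + 1 = 6

6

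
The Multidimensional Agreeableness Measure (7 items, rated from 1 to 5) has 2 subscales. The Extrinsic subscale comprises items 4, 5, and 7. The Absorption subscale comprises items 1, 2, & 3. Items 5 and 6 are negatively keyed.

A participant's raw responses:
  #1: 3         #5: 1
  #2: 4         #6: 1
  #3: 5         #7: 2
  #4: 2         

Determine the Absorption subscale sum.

Absorption items: 1, 2, 3.
  item 1: 3
  item 2: 4
  item 3: 5
Sum = 3 + 4 + 5 = 12

12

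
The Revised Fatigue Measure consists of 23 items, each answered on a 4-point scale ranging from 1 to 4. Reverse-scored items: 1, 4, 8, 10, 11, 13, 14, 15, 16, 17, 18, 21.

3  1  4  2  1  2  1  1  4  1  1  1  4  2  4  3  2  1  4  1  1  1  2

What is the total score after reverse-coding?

Reverse-coded items (on a 1–4 scale, reversed = 5 − raw):
  item 1: 5 − 3 = 2
  item 4: 5 − 2 = 3
  item 8: 5 − 1 = 4
  item 10: 5 − 1 = 4
  item 11: 5 − 1 = 4
  item 13: 5 − 4 = 1
  item 14: 5 − 2 = 3
  item 15: 5 − 4 = 1
  item 16: 5 − 3 = 2
  item 17: 5 − 2 = 3
  item 18: 5 − 1 = 4
  item 21: 5 − 1 = 4
Scored items: 2, 1, 4, 3, 1, 2, 1, 4, 4, 4, 4, 1, 1, 3, 1, 2, 3, 4, 4, 1, 4, 1, 2
Total = 2 + 1 + 4 + 3 + 1 + 2 + 1 + 4 + 4 + 4 + 4 + 1 + 1 + 3 + 1 + 2 + 3 + 4 + 4 + 1 + 4 + 1 + 2 = 57

57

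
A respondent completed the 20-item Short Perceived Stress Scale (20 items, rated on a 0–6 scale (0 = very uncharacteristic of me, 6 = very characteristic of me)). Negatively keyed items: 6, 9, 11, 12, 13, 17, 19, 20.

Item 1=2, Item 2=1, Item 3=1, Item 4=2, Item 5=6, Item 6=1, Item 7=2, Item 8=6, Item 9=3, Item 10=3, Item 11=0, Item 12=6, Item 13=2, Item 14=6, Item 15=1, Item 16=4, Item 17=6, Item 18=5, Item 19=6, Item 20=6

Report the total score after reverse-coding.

57

Reverse-coded items (reversed = (0+6) − raw = 6 − raw):
  item 6: 6 − 1 = 5
  item 9: 6 − 3 = 3
  item 11: 6 − 0 = 6
  item 12: 6 − 6 = 0
  item 13: 6 − 2 = 4
  item 17: 6 − 6 = 0
  item 19: 6 − 6 = 0
  item 20: 6 − 6 = 0
Scored responses: 2, 1, 1, 2, 6, 5, 2, 6, 3, 3, 6, 0, 4, 6, 1, 4, 0, 5, 0, 0
Total = 2 + 1 + 1 + 2 + 6 + 5 + 2 + 6 + 3 + 3 + 6 + 0 + 4 + 6 + 1 + 4 + 0 + 5 + 0 + 0 = 57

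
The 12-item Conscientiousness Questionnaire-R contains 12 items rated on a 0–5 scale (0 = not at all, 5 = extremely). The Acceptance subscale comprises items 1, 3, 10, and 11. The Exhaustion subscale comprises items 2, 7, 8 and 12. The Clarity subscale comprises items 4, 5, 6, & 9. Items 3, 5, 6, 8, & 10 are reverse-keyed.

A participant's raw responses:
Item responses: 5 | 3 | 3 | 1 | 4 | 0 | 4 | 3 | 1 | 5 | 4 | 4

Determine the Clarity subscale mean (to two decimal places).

Clarity items: 4, 5, 6, 9.
Of these, items 5 and 6 are reverse-keyed; reverse-coded value = 5 − response.
  item 4: 1
  item 5: 5 − 4 = 1
  item 6: 5 − 0 = 5
  item 9: 1
Sum = 1 + 1 + 5 + 1 = 8
Mean = 8 / 4 = 2.00

2.00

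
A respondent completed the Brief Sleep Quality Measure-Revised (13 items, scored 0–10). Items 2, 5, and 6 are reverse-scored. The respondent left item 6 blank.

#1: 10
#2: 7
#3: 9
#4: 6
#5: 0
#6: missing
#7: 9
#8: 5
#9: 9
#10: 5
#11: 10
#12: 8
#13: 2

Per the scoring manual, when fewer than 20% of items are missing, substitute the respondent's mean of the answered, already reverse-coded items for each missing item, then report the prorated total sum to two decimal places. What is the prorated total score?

Reverse-coded (reverse-coded value = 10 − response):
  item 2: 10 − 7 = 3
  item 5: 10 − 0 = 10
Completed scored items (12 of 13): 10, 3, 9, 6, 10, 9, 5, 9, 5, 10, 8, 2; sum = 86.
Person mean = 86 / 12 ≈ 7.1667
Prorated total = (86 / 12) × 13 = 93.17 (to 2 dp)

93.17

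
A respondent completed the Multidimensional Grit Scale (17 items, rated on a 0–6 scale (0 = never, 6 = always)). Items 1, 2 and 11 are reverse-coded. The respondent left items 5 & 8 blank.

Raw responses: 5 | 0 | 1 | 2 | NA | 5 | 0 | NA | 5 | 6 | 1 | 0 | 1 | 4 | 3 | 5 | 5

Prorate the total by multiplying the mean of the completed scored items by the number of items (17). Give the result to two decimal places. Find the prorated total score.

55.53

Reverse-coded (reverse-coded value = 6 − response):
  item 1: 6 − 5 = 1
  item 2: 6 − 0 = 6
  item 11: 6 − 1 = 5
Completed scored items (15 of 17): 1, 6, 1, 2, 5, 0, 5, 6, 5, 0, 1, 4, 3, 5, 5; sum = 49.
Person mean = 49 / 15 ≈ 3.2667
Prorated total = (49 / 15) × 17 = 55.53 (to 2 dp)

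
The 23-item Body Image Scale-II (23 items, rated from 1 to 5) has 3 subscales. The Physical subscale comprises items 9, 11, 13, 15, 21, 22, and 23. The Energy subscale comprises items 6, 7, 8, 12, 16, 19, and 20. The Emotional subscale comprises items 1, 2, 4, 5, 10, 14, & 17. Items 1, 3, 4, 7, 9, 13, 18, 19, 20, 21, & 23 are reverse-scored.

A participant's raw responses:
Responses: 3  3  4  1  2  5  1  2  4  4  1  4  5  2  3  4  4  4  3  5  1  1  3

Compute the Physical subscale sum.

Physical items: 9, 11, 13, 15, 21, 22, 23.
Of these, items 9, 13, 21, & 23 are reverse-scored; reversed = (1+5) − raw = 6 − raw.
  item 9: 6 − 4 = 2
  item 11: 1
  item 13: 6 − 5 = 1
  item 15: 3
  item 21: 6 − 1 = 5
  item 22: 1
  item 23: 6 − 3 = 3
Sum = 2 + 1 + 1 + 3 + 5 + 1 + 3 = 16

16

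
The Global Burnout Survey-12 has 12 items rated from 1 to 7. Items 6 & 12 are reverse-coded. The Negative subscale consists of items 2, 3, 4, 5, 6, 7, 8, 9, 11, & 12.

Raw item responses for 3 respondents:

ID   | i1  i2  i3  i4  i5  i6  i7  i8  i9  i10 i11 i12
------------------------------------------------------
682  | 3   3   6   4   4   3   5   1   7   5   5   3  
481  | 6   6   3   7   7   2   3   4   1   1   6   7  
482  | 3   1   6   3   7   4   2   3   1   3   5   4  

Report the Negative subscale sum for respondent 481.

44

Respondent 481 raw: 6, 6, 3, 7, 7, 2, 3, 4, 1, 1, 6, 7.
Negative items: 2, 3, 4, 5, 6, 7, 8, 9, 11, 12.
Reverse-coded (on a 1–7 scale, reversed = 8 − raw):
  item 2: 6
  item 3: 3
  item 4: 7
  item 5: 7
  item 6: 8 − 2 = 6
  item 7: 3
  item 8: 4
  item 9: 1
  item 11: 6
  item 12: 8 − 7 = 1
Sum = 6 + 3 + 7 + 7 + 6 + 3 + 4 + 1 + 6 + 1 = 44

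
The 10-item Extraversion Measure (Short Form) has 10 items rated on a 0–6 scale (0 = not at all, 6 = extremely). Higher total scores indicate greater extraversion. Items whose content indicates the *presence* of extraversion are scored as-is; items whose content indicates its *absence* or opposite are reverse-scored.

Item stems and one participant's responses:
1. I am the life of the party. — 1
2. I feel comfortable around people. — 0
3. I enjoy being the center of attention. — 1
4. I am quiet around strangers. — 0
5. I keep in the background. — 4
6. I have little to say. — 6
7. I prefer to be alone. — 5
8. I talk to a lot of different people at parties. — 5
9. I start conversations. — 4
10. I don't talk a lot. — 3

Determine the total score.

23

Items 4, 5, 6, 7, 10 describe the absence/opposite of extraversion → reverse-score.
reverse-coded value = 6 − response.
  item 1: 1
  item 2: 0
  item 3: 1
  item 4: 6 − 0 = 6
  item 5: 6 − 4 = 2
  item 6: 6 − 6 = 0
  item 7: 6 − 5 = 1
  item 8: 5
  item 9: 4
  item 10: 6 − 3 = 3
Total = 1 + 0 + 1 + 6 + 2 + 0 + 1 + 5 + 4 + 3 = 23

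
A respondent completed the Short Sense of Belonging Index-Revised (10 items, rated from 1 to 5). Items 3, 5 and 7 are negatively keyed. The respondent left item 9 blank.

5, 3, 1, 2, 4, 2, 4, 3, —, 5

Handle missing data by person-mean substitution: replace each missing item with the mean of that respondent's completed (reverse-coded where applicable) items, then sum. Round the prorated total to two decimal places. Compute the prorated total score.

Reverse-coded (reverse-coded value = 6 − response):
  item 3: 6 − 1 = 5
  item 5: 6 − 4 = 2
  item 7: 6 − 4 = 2
Completed scored items (9 of 10): 5, 3, 5, 2, 2, 2, 2, 3, 5; sum = 29.
Person mean = 29 / 9 ≈ 3.2222
Prorated total = (29 / 9) × 10 = 32.22 (to 2 dp)

32.22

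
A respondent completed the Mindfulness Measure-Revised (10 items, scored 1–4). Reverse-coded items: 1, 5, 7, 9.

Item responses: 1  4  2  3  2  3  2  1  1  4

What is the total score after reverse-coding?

31

Raw sum = 23. Reverse-coded items: 1, 5, 7, 9; their raw sum = 6.
Each reversal replaces raw with 5 − raw, changing the total by 5 − 2·raw per item.
Total = 23 + 4·5 − 2·6 = 23 + 20 − 12 = 31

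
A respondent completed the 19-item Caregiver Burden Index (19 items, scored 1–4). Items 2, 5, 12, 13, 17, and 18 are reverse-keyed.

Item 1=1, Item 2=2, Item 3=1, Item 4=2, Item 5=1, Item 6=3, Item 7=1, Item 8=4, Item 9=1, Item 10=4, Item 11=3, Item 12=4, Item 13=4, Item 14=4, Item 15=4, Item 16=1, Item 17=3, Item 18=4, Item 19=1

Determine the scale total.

Reverse-coded items (reversed = (1+4) − raw = 5 − raw):
  item 2: 5 − 2 = 3
  item 5: 5 − 1 = 4
  item 12: 5 − 4 = 1
  item 13: 5 − 4 = 1
  item 17: 5 − 3 = 2
  item 18: 5 − 4 = 1
After reverse-coding: 1, 3, 1, 2, 4, 3, 1, 4, 1, 4, 3, 1, 1, 4, 4, 1, 2, 1, 1
Total = 1 + 3 + 1 + 2 + 4 + 3 + 1 + 4 + 1 + 4 + 3 + 1 + 1 + 4 + 4 + 1 + 2 + 1 + 1 = 42

42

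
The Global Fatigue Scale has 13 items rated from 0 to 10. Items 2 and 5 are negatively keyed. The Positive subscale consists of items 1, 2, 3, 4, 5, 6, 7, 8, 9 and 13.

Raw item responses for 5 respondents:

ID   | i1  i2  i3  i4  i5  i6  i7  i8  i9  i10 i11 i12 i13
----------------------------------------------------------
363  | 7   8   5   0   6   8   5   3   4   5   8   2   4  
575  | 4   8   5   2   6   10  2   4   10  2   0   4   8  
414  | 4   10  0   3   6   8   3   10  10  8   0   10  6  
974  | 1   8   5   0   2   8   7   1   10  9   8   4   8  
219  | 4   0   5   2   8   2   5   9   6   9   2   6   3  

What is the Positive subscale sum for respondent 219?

48

Respondent 219 raw: 4, 0, 5, 2, 8, 2, 5, 9, 6, 9, 2, 6, 3.
Positive items: 1, 2, 3, 4, 5, 6, 7, 8, 9, 13.
Reverse-coded (on a 0–10 scale, reversed = 10 − raw):
  item 1: 4
  item 2: 10 − 0 = 10
  item 3: 5
  item 4: 2
  item 5: 10 − 8 = 2
  item 6: 2
  item 7: 5
  item 8: 9
  item 9: 6
  item 13: 3
Sum = 4 + 10 + 5 + 2 + 2 + 2 + 5 + 9 + 6 + 3 = 48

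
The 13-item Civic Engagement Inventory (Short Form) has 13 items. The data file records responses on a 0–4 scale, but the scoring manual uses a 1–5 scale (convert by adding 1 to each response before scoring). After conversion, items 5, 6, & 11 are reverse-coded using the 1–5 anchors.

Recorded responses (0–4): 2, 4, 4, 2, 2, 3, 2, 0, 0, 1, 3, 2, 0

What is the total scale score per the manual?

Convert to 1–5: 3, 5, 5, 3, 3, 4, 3, 1, 1, 2, 4, 3, 1
Reverse-coded (reverse-coded value = 6 − response):
  item 5: 6 − 3 = 3
  item 6: 6 − 4 = 2
  item 11: 6 − 4 = 2
Scored: 3, 5, 5, 3, 3, 2, 3, 1, 1, 2, 2, 3, 1
Total = 34

34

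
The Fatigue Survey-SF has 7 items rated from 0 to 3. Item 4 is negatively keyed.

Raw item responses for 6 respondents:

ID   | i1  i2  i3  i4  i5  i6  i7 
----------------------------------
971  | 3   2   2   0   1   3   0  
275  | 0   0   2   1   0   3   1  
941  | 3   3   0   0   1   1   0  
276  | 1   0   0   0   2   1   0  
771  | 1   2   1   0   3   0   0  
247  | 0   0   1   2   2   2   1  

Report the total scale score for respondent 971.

14

Respondent 971 raw: 3, 2, 2, 0, 1, 3, 0.
Reverse-coded (on a 0–3 scale, reversed = 3 − raw):
  item 1: 3
  item 2: 2
  item 3: 2
  item 4: 3 − 0 = 3
  item 5: 1
  item 6: 3
  item 7: 0
Sum = 3 + 2 + 2 + 3 + 1 + 3 + 0 = 14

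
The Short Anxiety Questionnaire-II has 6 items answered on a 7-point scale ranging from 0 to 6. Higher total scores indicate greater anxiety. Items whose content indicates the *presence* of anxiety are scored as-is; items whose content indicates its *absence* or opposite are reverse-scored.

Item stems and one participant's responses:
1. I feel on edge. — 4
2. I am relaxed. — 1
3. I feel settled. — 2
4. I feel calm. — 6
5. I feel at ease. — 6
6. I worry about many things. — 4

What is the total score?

Items 2, 3, 4, 5 describe the absence/opposite of anxiety → reverse-score.
reversed = (0+6) − raw = 6 − raw.
  item 1: 4
  item 2: 6 − 1 = 5
  item 3: 6 − 2 = 4
  item 4: 6 − 6 = 0
  item 5: 6 − 6 = 0
  item 6: 4
Total = 4 + 5 + 4 + 0 + 0 + 4 = 17

17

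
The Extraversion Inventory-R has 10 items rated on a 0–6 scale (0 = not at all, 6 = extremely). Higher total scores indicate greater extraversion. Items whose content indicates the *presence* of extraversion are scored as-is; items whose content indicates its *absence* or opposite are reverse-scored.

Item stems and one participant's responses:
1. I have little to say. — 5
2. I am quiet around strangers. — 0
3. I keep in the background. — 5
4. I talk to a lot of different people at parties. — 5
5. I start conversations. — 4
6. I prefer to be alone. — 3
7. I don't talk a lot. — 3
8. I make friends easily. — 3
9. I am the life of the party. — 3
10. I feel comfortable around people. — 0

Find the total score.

Items 1, 2, 3, 6, 7 describe the absence/opposite of extraversion → reverse-score.
reversed = (0+6) − raw = 6 − raw.
  item 1: 6 − 5 = 1
  item 2: 6 − 0 = 6
  item 3: 6 − 5 = 1
  item 4: 5
  item 5: 4
  item 6: 6 − 3 = 3
  item 7: 6 − 3 = 3
  item 8: 3
  item 9: 3
  item 10: 0
Total = 1 + 6 + 1 + 5 + 4 + 3 + 3 + 3 + 3 + 0 = 29

29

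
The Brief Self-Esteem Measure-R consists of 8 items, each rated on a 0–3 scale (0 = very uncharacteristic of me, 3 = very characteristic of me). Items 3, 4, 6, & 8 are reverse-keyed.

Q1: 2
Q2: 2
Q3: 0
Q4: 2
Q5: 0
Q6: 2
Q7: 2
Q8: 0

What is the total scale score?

14

Reversing items 3, 4, 6, & 8 with 3 − raw:
Total = 2 + 2 + (3−0) + (3−2) + 0 + (3−2) + 2 + (3−0)
      = 2 + 2 + 3 + 1 + 0 + 1 + 2 + 3 = 14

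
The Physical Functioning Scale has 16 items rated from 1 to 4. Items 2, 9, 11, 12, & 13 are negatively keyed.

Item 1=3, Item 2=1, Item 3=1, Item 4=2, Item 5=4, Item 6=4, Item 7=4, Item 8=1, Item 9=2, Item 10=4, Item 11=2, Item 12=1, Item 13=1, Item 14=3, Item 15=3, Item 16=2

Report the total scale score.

49

Reversing items 2, 9, 11, 12, and 13 with 5 − raw:
Total = 3 + (5−1) + 1 + 2 + 4 + 4 + 4 + 1 + (5−2) + 4 + (5−2) + (5−1) + (5−1) + 3 + 3 + 2
      = 3 + 4 + 1 + 2 + 4 + 4 + 4 + 1 + 3 + 4 + 3 + 4 + 4 + 3 + 3 + 2 = 49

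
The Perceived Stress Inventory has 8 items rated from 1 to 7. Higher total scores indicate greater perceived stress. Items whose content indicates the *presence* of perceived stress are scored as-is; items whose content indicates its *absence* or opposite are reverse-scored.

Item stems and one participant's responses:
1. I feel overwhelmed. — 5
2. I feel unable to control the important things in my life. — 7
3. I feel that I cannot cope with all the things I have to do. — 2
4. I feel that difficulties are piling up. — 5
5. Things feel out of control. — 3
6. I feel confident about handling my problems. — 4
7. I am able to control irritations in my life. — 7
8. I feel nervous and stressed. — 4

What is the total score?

31

Items 6, 7 describe the absence/opposite of perceived stress → reverse-score.
on a 1–7 scale, reversed = 8 − raw.
  item 1: 5
  item 2: 7
  item 3: 2
  item 4: 5
  item 5: 3
  item 6: 8 − 4 = 4
  item 7: 8 − 7 = 1
  item 8: 4
Total = 5 + 7 + 2 + 5 + 3 + 4 + 1 + 4 = 31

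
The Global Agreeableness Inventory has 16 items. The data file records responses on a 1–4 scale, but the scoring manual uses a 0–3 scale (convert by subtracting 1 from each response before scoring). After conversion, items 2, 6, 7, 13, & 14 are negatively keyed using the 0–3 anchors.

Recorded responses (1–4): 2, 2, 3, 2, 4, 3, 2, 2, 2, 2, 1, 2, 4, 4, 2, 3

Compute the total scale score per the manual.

Convert to 0–3: 1, 1, 2, 1, 3, 2, 1, 1, 1, 1, 0, 1, 3, 3, 1, 2
Reverse-coded (on a 0–3 scale, reversed = 3 − raw):
  item 2: 3 − 1 = 2
  item 6: 3 − 2 = 1
  item 7: 3 − 1 = 2
  item 13: 3 − 3 = 0
  item 14: 3 − 3 = 0
Scored: 1, 2, 2, 1, 3, 1, 2, 1, 1, 1, 0, 1, 0, 0, 1, 2
Total = 19

19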